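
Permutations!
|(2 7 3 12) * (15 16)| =|(2 7 3 12)(15 16)| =4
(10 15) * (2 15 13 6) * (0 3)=(0 3)(2 15 10 13 6)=[3, 1, 15, 0, 4, 5, 2, 7, 8, 9, 13, 11, 12, 6, 14, 10]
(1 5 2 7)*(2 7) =(1 5 7) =[0, 5, 2, 3, 4, 7, 6, 1]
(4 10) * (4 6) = (4 10 6) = [0, 1, 2, 3, 10, 5, 4, 7, 8, 9, 6]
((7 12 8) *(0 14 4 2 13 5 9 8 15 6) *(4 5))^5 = (0 7 14 12 5 15 9 6 8)(2 4 13)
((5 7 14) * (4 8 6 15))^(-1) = ((4 8 6 15)(5 7 14))^(-1) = (4 15 6 8)(5 14 7)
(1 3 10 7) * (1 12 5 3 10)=[0, 10, 2, 1, 4, 3, 6, 12, 8, 9, 7, 11, 5]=(1 10 7 12 5 3)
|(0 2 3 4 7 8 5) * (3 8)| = |(0 2 8 5)(3 4 7)| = 12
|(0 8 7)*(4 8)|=|(0 4 8 7)|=4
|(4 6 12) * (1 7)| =|(1 7)(4 6 12)| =6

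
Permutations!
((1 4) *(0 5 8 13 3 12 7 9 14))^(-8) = (0 5 8 13 3 12 7 9 14)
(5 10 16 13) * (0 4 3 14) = (0 4 3 14)(5 10 16 13) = [4, 1, 2, 14, 3, 10, 6, 7, 8, 9, 16, 11, 12, 5, 0, 15, 13]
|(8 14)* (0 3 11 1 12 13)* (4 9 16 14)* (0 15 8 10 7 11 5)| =|(0 3 5)(1 12 13 15 8 4 9 16 14 10 7 11)| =12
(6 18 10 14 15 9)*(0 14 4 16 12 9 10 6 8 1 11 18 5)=(0 14 15 10 4 16 12 9 8 1 11 18 6 5)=[14, 11, 2, 3, 16, 0, 5, 7, 1, 8, 4, 18, 9, 13, 15, 10, 12, 17, 6]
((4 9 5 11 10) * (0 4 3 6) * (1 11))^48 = ((0 4 9 5 1 11 10 3 6))^48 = (0 5 10)(1 3 4)(6 9 11)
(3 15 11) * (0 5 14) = (0 5 14)(3 15 11) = [5, 1, 2, 15, 4, 14, 6, 7, 8, 9, 10, 3, 12, 13, 0, 11]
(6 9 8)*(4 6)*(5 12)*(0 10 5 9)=[10, 1, 2, 3, 6, 12, 0, 7, 4, 8, 5, 11, 9]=(0 10 5 12 9 8 4 6)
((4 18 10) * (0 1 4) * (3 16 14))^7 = (0 4 10 1 18)(3 16 14)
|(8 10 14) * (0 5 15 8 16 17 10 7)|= |(0 5 15 8 7)(10 14 16 17)|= 20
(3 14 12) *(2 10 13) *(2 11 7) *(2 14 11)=(2 10 13)(3 11 7 14 12)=[0, 1, 10, 11, 4, 5, 6, 14, 8, 9, 13, 7, 3, 2, 12]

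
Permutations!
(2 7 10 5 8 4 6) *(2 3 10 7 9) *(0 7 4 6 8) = (0 7 4 8 6 3 10 5)(2 9) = [7, 1, 9, 10, 8, 0, 3, 4, 6, 2, 5]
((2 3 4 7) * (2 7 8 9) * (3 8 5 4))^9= (9)(4 5)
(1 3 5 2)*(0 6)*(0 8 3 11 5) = [6, 11, 1, 0, 4, 2, 8, 7, 3, 9, 10, 5] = (0 6 8 3)(1 11 5 2)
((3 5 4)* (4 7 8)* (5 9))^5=(3 4 8 7 5 9)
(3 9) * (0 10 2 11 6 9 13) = [10, 1, 11, 13, 4, 5, 9, 7, 8, 3, 2, 6, 12, 0] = (0 10 2 11 6 9 3 13)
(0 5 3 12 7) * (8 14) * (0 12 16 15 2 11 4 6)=[5, 1, 11, 16, 6, 3, 0, 12, 14, 9, 10, 4, 7, 13, 8, 2, 15]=(0 5 3 16 15 2 11 4 6)(7 12)(8 14)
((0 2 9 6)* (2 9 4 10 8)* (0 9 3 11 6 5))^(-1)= (0 5 9 6 11 3)(2 8 10 4)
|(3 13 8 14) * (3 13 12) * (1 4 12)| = 12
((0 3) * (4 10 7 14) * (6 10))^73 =((0 3)(4 6 10 7 14))^73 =(0 3)(4 7 6 14 10)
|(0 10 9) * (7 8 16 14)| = |(0 10 9)(7 8 16 14)| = 12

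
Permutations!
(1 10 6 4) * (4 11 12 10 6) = (1 6 11 12 10 4) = [0, 6, 2, 3, 1, 5, 11, 7, 8, 9, 4, 12, 10]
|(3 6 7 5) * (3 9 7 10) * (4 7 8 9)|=|(3 6 10)(4 7 5)(8 9)|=6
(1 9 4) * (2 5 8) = (1 9 4)(2 5 8) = [0, 9, 5, 3, 1, 8, 6, 7, 2, 4]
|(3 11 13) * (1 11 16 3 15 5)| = |(1 11 13 15 5)(3 16)| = 10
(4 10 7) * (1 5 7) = (1 5 7 4 10) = [0, 5, 2, 3, 10, 7, 6, 4, 8, 9, 1]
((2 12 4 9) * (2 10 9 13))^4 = (13)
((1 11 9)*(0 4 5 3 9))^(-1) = (0 11 1 9 3 5 4)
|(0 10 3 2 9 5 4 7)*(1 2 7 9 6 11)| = |(0 10 3 7)(1 2 6 11)(4 9 5)| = 12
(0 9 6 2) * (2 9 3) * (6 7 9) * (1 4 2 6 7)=(0 3 6 7 9 1 4 2)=[3, 4, 0, 6, 2, 5, 7, 9, 8, 1]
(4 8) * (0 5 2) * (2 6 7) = (0 5 6 7 2)(4 8) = [5, 1, 0, 3, 8, 6, 7, 2, 4]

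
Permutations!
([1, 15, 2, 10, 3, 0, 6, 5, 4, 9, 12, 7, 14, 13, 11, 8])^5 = [3, 10, 2, 7, 11, 4, 6, 8, 14, 9, 5, 15, 0, 13, 1, 12]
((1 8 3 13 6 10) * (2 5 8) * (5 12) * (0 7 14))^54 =(14)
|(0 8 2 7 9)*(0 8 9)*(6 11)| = 10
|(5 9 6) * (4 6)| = |(4 6 5 9)| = 4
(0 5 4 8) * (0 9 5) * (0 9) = (0 9 5 4 8) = [9, 1, 2, 3, 8, 4, 6, 7, 0, 5]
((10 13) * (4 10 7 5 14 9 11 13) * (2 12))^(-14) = ((2 12)(4 10)(5 14 9 11 13 7))^(-14) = (5 13 9)(7 11 14)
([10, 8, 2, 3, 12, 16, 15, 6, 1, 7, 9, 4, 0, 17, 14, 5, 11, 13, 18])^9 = [4, 8, 2, 3, 16, 6, 9, 10, 1, 0, 12, 5, 11, 17, 14, 7, 15, 13, 18]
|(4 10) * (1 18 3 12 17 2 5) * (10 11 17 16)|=|(1 18 3 12 16 10 4 11 17 2 5)|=11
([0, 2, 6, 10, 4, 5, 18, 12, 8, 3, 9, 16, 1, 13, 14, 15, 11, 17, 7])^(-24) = [0, 1, 2, 3, 4, 5, 6, 7, 8, 9, 10, 11, 12, 13, 14, 15, 16, 17, 18]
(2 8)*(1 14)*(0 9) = [9, 14, 8, 3, 4, 5, 6, 7, 2, 0, 10, 11, 12, 13, 1] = (0 9)(1 14)(2 8)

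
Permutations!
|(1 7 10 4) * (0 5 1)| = 6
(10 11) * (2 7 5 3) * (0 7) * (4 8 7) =(0 4 8 7 5 3 2)(10 11) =[4, 1, 0, 2, 8, 3, 6, 5, 7, 9, 11, 10]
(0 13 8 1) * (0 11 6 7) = (0 13 8 1 11 6 7) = [13, 11, 2, 3, 4, 5, 7, 0, 1, 9, 10, 6, 12, 8]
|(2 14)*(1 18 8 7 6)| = |(1 18 8 7 6)(2 14)| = 10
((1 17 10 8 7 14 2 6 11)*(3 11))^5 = (1 14)(2 17)(3 8)(6 10)(7 11)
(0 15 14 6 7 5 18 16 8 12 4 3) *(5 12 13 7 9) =[15, 1, 2, 0, 3, 18, 9, 12, 13, 5, 10, 11, 4, 7, 6, 14, 8, 17, 16] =(0 15 14 6 9 5 18 16 8 13 7 12 4 3)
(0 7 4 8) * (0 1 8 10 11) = (0 7 4 10 11)(1 8) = [7, 8, 2, 3, 10, 5, 6, 4, 1, 9, 11, 0]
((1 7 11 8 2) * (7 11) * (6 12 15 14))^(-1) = (1 2 8 11)(6 14 15 12)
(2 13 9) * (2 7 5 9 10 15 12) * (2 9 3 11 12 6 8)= (2 13 10 15 6 8)(3 11 12 9 7 5)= [0, 1, 13, 11, 4, 3, 8, 5, 2, 7, 15, 12, 9, 10, 14, 6]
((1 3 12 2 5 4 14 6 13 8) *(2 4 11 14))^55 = ((1 3 12 4 2 5 11 14 6 13 8))^55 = (14)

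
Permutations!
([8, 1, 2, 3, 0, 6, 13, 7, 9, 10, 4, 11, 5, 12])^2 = [9, 1, 2, 3, 8, 13, 12, 7, 10, 4, 0, 11, 6, 5]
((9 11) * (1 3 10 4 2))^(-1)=((1 3 10 4 2)(9 11))^(-1)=(1 2 4 10 3)(9 11)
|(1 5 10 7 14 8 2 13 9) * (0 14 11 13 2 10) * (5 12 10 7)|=11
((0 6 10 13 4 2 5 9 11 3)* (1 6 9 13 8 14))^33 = ((0 9 11 3)(1 6 10 8 14)(2 5 13 4))^33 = (0 9 11 3)(1 8 6 14 10)(2 5 13 4)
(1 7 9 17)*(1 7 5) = [0, 5, 2, 3, 4, 1, 6, 9, 8, 17, 10, 11, 12, 13, 14, 15, 16, 7] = (1 5)(7 9 17)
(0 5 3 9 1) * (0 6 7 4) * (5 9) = [9, 6, 2, 5, 0, 3, 7, 4, 8, 1] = (0 9 1 6 7 4)(3 5)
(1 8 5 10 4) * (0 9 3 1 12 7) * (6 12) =[9, 8, 2, 1, 6, 10, 12, 0, 5, 3, 4, 11, 7] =(0 9 3 1 8 5 10 4 6 12 7)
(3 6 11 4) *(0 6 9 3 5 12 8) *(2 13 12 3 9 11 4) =(0 6 4 5 3 11 2 13 12 8) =[6, 1, 13, 11, 5, 3, 4, 7, 0, 9, 10, 2, 8, 12]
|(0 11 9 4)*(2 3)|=|(0 11 9 4)(2 3)|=4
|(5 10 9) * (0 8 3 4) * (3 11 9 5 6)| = 14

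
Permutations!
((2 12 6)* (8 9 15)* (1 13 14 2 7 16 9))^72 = (1 7 13 16 14 9 2 15 12 8 6)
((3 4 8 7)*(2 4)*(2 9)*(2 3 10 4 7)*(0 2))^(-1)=(0 8 4 10 7 2)(3 9)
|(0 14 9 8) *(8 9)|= 3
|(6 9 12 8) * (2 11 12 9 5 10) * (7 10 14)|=|(2 11 12 8 6 5 14 7 10)|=9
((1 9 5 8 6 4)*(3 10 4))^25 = (1 9 5 8 6 3 10 4)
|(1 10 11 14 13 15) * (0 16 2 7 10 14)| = |(0 16 2 7 10 11)(1 14 13 15)| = 12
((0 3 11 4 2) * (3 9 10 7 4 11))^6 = ((11)(0 9 10 7 4 2))^6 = (11)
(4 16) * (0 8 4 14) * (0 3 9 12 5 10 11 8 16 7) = (0 16 14 3 9 12 5 10 11 8 4 7) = [16, 1, 2, 9, 7, 10, 6, 0, 4, 12, 11, 8, 5, 13, 3, 15, 14]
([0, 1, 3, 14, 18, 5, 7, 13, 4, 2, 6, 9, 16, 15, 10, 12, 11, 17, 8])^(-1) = [0, 1, 9, 2, 8, 5, 10, 6, 18, 11, 14, 16, 15, 7, 3, 13, 12, 17, 4]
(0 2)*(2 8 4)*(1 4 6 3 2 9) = (0 8 6 3 2)(1 4 9) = [8, 4, 0, 2, 9, 5, 3, 7, 6, 1]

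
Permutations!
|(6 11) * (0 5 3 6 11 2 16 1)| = |(0 5 3 6 2 16 1)| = 7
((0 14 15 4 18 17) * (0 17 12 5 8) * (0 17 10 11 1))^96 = (18)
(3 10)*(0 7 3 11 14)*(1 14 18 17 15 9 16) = (0 7 3 10 11 18 17 15 9 16 1 14) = [7, 14, 2, 10, 4, 5, 6, 3, 8, 16, 11, 18, 12, 13, 0, 9, 1, 15, 17]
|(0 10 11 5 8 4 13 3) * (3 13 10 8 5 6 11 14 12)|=|(0 8 4 10 14 12 3)(6 11)|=14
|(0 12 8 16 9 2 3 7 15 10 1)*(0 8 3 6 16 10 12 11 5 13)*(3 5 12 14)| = 60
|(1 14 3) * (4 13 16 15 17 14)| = |(1 4 13 16 15 17 14 3)| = 8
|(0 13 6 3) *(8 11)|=4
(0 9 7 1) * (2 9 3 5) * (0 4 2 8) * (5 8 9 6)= (0 3 8)(1 4 2 6 5 9 7)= [3, 4, 6, 8, 2, 9, 5, 1, 0, 7]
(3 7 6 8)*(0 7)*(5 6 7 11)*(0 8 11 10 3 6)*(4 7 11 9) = (0 10 3 8 6 9 4 7 11 5) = [10, 1, 2, 8, 7, 0, 9, 11, 6, 4, 3, 5]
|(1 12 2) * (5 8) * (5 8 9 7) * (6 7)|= |(1 12 2)(5 9 6 7)|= 12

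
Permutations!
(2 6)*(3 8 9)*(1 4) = (1 4)(2 6)(3 8 9) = [0, 4, 6, 8, 1, 5, 2, 7, 9, 3]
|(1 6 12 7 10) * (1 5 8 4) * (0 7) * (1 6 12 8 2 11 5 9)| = |(0 7 10 9 1 12)(2 11 5)(4 6 8)| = 6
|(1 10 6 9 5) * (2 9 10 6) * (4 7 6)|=|(1 4 7 6 10 2 9 5)|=8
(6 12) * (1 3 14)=[0, 3, 2, 14, 4, 5, 12, 7, 8, 9, 10, 11, 6, 13, 1]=(1 3 14)(6 12)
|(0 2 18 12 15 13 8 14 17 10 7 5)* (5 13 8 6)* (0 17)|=42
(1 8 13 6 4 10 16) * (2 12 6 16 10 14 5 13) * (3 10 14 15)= (1 8 2 12 6 4 15 3 10 14 5 13 16)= [0, 8, 12, 10, 15, 13, 4, 7, 2, 9, 14, 11, 6, 16, 5, 3, 1]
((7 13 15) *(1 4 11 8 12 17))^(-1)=(1 17 12 8 11 4)(7 15 13)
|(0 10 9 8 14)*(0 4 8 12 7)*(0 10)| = 12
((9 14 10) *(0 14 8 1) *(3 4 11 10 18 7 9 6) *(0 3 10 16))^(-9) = (0 18 9 1 4 16 14 7 8 3 11)(6 10)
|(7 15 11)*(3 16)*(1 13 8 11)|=|(1 13 8 11 7 15)(3 16)|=6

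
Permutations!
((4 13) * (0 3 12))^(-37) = (0 12 3)(4 13)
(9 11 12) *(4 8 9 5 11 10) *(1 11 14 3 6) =[0, 11, 2, 6, 8, 14, 1, 7, 9, 10, 4, 12, 5, 13, 3] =(1 11 12 5 14 3 6)(4 8 9 10)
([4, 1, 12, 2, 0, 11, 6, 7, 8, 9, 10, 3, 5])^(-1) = (0 4)(2 3 11 5 12)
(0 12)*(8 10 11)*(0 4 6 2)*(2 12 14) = [14, 1, 0, 3, 6, 5, 12, 7, 10, 9, 11, 8, 4, 13, 2] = (0 14 2)(4 6 12)(8 10 11)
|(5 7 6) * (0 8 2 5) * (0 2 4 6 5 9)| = 6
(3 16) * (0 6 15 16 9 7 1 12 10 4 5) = (0 6 15 16 3 9 7 1 12 10 4 5) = [6, 12, 2, 9, 5, 0, 15, 1, 8, 7, 4, 11, 10, 13, 14, 16, 3]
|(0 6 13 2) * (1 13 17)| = 6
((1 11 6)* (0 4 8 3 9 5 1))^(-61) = (0 8 9 1 6 4 3 5 11)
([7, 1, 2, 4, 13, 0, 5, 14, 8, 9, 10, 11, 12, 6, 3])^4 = (0 4)(3 5)(6 14)(7 13)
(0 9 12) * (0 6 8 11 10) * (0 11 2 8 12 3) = [9, 1, 8, 0, 4, 5, 12, 7, 2, 3, 11, 10, 6] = (0 9 3)(2 8)(6 12)(10 11)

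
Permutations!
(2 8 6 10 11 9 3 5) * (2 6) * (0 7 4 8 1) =(0 7 4 8 2 1)(3 5 6 10 11 9) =[7, 0, 1, 5, 8, 6, 10, 4, 2, 3, 11, 9]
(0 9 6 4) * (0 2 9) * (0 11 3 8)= [11, 1, 9, 8, 2, 5, 4, 7, 0, 6, 10, 3]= (0 11 3 8)(2 9 6 4)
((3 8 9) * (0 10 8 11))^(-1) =((0 10 8 9 3 11))^(-1) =(0 11 3 9 8 10)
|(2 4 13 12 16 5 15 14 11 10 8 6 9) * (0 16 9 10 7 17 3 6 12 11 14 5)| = 12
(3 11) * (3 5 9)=(3 11 5 9)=[0, 1, 2, 11, 4, 9, 6, 7, 8, 3, 10, 5]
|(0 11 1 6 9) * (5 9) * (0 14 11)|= |(1 6 5 9 14 11)|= 6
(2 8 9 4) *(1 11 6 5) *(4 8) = (1 11 6 5)(2 4)(8 9) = [0, 11, 4, 3, 2, 1, 5, 7, 9, 8, 10, 6]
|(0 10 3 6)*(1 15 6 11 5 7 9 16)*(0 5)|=28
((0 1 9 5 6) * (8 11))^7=((0 1 9 5 6)(8 11))^7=(0 9 6 1 5)(8 11)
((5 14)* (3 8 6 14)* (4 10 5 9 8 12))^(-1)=((3 12 4 10 5)(6 14 9 8))^(-1)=(3 5 10 4 12)(6 8 9 14)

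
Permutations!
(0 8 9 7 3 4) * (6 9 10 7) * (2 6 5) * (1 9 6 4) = (0 8 10 7 3 1 9 5 2 4) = [8, 9, 4, 1, 0, 2, 6, 3, 10, 5, 7]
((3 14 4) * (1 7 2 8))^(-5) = ((1 7 2 8)(3 14 4))^(-5) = (1 8 2 7)(3 14 4)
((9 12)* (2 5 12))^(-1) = ((2 5 12 9))^(-1) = (2 9 12 5)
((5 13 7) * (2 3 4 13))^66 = (13)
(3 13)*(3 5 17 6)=(3 13 5 17 6)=[0, 1, 2, 13, 4, 17, 3, 7, 8, 9, 10, 11, 12, 5, 14, 15, 16, 6]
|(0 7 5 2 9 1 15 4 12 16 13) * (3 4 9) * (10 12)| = |(0 7 5 2 3 4 10 12 16 13)(1 15 9)| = 30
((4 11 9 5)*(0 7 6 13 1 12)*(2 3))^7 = ((0 7 6 13 1 12)(2 3)(4 11 9 5))^7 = (0 7 6 13 1 12)(2 3)(4 5 9 11)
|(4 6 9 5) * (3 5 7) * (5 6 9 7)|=|(3 6 7)(4 9 5)|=3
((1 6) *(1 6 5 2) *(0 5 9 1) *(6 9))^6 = (9)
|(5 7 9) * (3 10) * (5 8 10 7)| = |(3 7 9 8 10)| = 5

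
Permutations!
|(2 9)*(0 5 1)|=6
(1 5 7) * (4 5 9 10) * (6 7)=[0, 9, 2, 3, 5, 6, 7, 1, 8, 10, 4]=(1 9 10 4 5 6 7)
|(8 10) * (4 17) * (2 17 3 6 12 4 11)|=|(2 17 11)(3 6 12 4)(8 10)|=12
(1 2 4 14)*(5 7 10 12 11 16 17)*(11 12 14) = (1 2 4 11 16 17 5 7 10 14) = [0, 2, 4, 3, 11, 7, 6, 10, 8, 9, 14, 16, 12, 13, 1, 15, 17, 5]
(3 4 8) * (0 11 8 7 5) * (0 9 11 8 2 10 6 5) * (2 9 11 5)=(0 8 3 4 7)(2 10 6)(5 11 9)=[8, 1, 10, 4, 7, 11, 2, 0, 3, 5, 6, 9]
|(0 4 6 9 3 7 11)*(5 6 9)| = 6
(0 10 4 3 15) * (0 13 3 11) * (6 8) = (0 10 4 11)(3 15 13)(6 8) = [10, 1, 2, 15, 11, 5, 8, 7, 6, 9, 4, 0, 12, 3, 14, 13]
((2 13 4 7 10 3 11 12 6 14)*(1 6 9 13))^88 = ((1 6 14 2)(3 11 12 9 13 4 7 10))^88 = (14)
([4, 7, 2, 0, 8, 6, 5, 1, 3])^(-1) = [3, 7, 2, 8, 0, 6, 5, 1, 4]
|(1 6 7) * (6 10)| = |(1 10 6 7)| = 4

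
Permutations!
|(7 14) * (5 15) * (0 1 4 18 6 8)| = |(0 1 4 18 6 8)(5 15)(7 14)| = 6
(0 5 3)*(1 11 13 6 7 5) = (0 1 11 13 6 7 5 3) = [1, 11, 2, 0, 4, 3, 7, 5, 8, 9, 10, 13, 12, 6]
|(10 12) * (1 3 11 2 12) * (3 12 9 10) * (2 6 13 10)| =|(1 12 3 11 6 13 10)(2 9)| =14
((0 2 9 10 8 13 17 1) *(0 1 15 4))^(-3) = ((0 2 9 10 8 13 17 15 4))^(-3) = (0 17 10)(2 15 8)(4 13 9)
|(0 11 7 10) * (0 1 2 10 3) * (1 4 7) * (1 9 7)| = 20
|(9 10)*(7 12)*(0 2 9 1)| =|(0 2 9 10 1)(7 12)| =10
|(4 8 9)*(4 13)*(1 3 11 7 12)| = |(1 3 11 7 12)(4 8 9 13)| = 20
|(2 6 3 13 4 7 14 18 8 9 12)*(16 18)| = 12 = |(2 6 3 13 4 7 14 16 18 8 9 12)|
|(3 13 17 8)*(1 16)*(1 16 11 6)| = |(1 11 6)(3 13 17 8)| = 12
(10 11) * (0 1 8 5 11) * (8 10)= (0 1 10)(5 11 8)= [1, 10, 2, 3, 4, 11, 6, 7, 5, 9, 0, 8]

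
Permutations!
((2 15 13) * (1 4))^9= (15)(1 4)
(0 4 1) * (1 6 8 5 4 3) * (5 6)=(0 3 1)(4 5)(6 8)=[3, 0, 2, 1, 5, 4, 8, 7, 6]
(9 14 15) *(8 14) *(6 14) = [0, 1, 2, 3, 4, 5, 14, 7, 6, 8, 10, 11, 12, 13, 15, 9] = (6 14 15 9 8)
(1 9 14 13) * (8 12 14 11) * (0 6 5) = (0 6 5)(1 9 11 8 12 14 13) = [6, 9, 2, 3, 4, 0, 5, 7, 12, 11, 10, 8, 14, 1, 13]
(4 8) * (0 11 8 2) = (0 11 8 4 2) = [11, 1, 0, 3, 2, 5, 6, 7, 4, 9, 10, 8]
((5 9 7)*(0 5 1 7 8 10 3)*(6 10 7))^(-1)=(0 3 10 6 1 7 8 9 5)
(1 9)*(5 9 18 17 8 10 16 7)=(1 18 17 8 10 16 7 5 9)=[0, 18, 2, 3, 4, 9, 6, 5, 10, 1, 16, 11, 12, 13, 14, 15, 7, 8, 17]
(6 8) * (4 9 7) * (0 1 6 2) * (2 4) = (0 1 6 8 4 9 7 2) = [1, 6, 0, 3, 9, 5, 8, 2, 4, 7]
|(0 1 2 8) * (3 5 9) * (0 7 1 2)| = |(0 2 8 7 1)(3 5 9)| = 15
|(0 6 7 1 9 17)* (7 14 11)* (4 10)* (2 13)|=|(0 6 14 11 7 1 9 17)(2 13)(4 10)|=8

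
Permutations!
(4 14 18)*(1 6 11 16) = [0, 6, 2, 3, 14, 5, 11, 7, 8, 9, 10, 16, 12, 13, 18, 15, 1, 17, 4] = (1 6 11 16)(4 14 18)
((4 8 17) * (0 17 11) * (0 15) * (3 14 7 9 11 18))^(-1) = ((0 17 4 8 18 3 14 7 9 11 15))^(-1) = (0 15 11 9 7 14 3 18 8 4 17)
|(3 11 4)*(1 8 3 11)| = 6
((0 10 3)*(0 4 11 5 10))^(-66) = ((3 4 11 5 10))^(-66) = (3 10 5 11 4)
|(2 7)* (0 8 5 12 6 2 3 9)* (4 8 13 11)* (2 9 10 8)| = |(0 13 11 4 2 7 3 10 8 5 12 6 9)| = 13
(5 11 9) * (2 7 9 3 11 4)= [0, 1, 7, 11, 2, 4, 6, 9, 8, 5, 10, 3]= (2 7 9 5 4)(3 11)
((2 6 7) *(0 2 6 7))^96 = ((0 2 7 6))^96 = (7)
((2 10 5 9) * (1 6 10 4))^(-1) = (1 4 2 9 5 10 6)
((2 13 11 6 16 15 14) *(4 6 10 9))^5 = ((2 13 11 10 9 4 6 16 15 14))^5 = (2 4)(6 13)(9 14)(10 15)(11 16)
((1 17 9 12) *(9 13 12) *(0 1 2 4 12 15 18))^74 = (0 17 15)(1 13 18)(2 12 4)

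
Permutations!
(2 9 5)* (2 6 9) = (5 6 9) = [0, 1, 2, 3, 4, 6, 9, 7, 8, 5]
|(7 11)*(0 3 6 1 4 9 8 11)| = 9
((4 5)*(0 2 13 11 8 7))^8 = (0 13 8)(2 11 7)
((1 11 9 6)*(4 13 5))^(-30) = ((1 11 9 6)(4 13 5))^(-30) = (13)(1 9)(6 11)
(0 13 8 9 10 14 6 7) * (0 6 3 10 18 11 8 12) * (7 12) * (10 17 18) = [13, 1, 2, 17, 4, 5, 12, 6, 9, 10, 14, 8, 0, 7, 3, 15, 16, 18, 11] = (0 13 7 6 12)(3 17 18 11 8 9 10 14)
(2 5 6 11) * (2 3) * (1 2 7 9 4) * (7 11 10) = (1 2 5 6 10 7 9 4)(3 11) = [0, 2, 5, 11, 1, 6, 10, 9, 8, 4, 7, 3]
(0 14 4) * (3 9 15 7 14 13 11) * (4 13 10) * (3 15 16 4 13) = (0 10 13 11 15 7 14 3 9 16 4) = [10, 1, 2, 9, 0, 5, 6, 14, 8, 16, 13, 15, 12, 11, 3, 7, 4]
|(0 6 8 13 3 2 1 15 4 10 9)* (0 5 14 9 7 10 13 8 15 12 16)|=30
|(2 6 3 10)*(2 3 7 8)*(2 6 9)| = |(2 9)(3 10)(6 7 8)| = 6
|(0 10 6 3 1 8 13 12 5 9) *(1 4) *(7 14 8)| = |(0 10 6 3 4 1 7 14 8 13 12 5 9)| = 13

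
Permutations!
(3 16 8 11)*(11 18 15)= (3 16 8 18 15 11)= [0, 1, 2, 16, 4, 5, 6, 7, 18, 9, 10, 3, 12, 13, 14, 11, 8, 17, 15]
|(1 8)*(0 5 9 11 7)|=10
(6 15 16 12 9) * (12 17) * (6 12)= (6 15 16 17)(9 12)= [0, 1, 2, 3, 4, 5, 15, 7, 8, 12, 10, 11, 9, 13, 14, 16, 17, 6]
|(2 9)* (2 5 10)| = 4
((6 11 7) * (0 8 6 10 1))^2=(0 6 7 1 8 11 10)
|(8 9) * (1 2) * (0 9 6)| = 4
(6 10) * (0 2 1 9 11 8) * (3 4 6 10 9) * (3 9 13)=(0 2 1 9 11 8)(3 4 6 13)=[2, 9, 1, 4, 6, 5, 13, 7, 0, 11, 10, 8, 12, 3]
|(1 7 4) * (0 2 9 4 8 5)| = 8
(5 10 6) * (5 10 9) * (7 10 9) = (5 7 10 6 9) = [0, 1, 2, 3, 4, 7, 9, 10, 8, 5, 6]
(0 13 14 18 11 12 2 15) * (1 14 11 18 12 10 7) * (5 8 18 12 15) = (0 13 11 10 7 1 14 15)(2 5 8 18 12) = [13, 14, 5, 3, 4, 8, 6, 1, 18, 9, 7, 10, 2, 11, 15, 0, 16, 17, 12]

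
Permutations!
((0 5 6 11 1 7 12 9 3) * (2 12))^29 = ((0 5 6 11 1 7 2 12 9 3))^29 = (0 3 9 12 2 7 1 11 6 5)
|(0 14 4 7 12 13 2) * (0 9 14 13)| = 8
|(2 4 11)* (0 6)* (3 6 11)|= |(0 11 2 4 3 6)|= 6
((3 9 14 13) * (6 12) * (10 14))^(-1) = ((3 9 10 14 13)(6 12))^(-1) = (3 13 14 10 9)(6 12)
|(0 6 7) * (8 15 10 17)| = |(0 6 7)(8 15 10 17)| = 12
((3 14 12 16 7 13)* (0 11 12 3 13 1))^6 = ((0 11 12 16 7 1)(3 14))^6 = (16)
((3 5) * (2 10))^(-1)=(2 10)(3 5)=((2 10)(3 5))^(-1)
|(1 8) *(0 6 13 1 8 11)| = |(0 6 13 1 11)| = 5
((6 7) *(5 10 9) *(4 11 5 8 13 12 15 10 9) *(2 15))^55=(2 5)(4 13)(6 7)(8 10)(9 15)(11 12)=((2 15 10 4 11 5 9 8 13 12)(6 7))^55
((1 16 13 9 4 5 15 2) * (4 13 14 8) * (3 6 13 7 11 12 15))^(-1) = ((1 16 14 8 4 5 3 6 13 9 7 11 12 15 2))^(-1) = (1 2 15 12 11 7 9 13 6 3 5 4 8 14 16)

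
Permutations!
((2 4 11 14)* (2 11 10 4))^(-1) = ((4 10)(11 14))^(-1) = (4 10)(11 14)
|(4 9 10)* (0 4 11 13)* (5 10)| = |(0 4 9 5 10 11 13)| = 7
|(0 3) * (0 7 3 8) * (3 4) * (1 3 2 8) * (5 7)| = |(0 1 3 5 7 4 2 8)| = 8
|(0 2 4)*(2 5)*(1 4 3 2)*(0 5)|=|(1 4 5)(2 3)|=6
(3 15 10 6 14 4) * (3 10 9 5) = (3 15 9 5)(4 10 6 14) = [0, 1, 2, 15, 10, 3, 14, 7, 8, 5, 6, 11, 12, 13, 4, 9]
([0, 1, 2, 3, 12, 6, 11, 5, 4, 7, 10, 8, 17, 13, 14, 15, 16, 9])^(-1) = [0, 1, 2, 3, 8, 7, 5, 9, 11, 17, 10, 6, 4, 13, 14, 15, 16, 12]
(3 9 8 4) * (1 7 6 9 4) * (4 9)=(1 7 6 4 3 9 8)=[0, 7, 2, 9, 3, 5, 4, 6, 1, 8]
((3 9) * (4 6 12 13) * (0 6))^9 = (0 4 13 12 6)(3 9)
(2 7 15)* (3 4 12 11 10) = [0, 1, 7, 4, 12, 5, 6, 15, 8, 9, 3, 10, 11, 13, 14, 2] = (2 7 15)(3 4 12 11 10)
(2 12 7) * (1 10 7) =[0, 10, 12, 3, 4, 5, 6, 2, 8, 9, 7, 11, 1] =(1 10 7 2 12)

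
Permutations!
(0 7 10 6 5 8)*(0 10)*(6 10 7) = (10)(0 6 5 8 7) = [6, 1, 2, 3, 4, 8, 5, 0, 7, 9, 10]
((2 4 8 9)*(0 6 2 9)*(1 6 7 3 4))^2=((9)(0 7 3 4 8)(1 6 2))^2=(9)(0 3 8 7 4)(1 2 6)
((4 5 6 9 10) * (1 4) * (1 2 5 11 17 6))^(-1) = ((1 4 11 17 6 9 10 2 5))^(-1) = (1 5 2 10 9 6 17 11 4)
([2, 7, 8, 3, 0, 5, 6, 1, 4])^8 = [0, 1, 2, 3, 4, 5, 6, 7, 8]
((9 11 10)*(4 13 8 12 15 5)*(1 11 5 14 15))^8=((1 11 10 9 5 4 13 8 12)(14 15))^8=(15)(1 12 8 13 4 5 9 10 11)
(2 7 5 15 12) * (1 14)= (1 14)(2 7 5 15 12)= [0, 14, 7, 3, 4, 15, 6, 5, 8, 9, 10, 11, 2, 13, 1, 12]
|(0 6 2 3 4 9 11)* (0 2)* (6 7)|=|(0 7 6)(2 3 4 9 11)|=15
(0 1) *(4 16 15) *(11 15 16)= (16)(0 1)(4 11 15)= [1, 0, 2, 3, 11, 5, 6, 7, 8, 9, 10, 15, 12, 13, 14, 4, 16]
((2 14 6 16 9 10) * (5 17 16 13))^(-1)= (2 10 9 16 17 5 13 6 14)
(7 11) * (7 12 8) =(7 11 12 8) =[0, 1, 2, 3, 4, 5, 6, 11, 7, 9, 10, 12, 8]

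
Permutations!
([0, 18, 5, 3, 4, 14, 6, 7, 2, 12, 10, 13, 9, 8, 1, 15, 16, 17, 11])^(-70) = [0, 11, 14, 3, 4, 1, 6, 7, 5, 9, 10, 8, 12, 2, 18, 15, 16, 17, 13]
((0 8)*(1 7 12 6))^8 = (12)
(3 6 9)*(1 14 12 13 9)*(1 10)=[0, 14, 2, 6, 4, 5, 10, 7, 8, 3, 1, 11, 13, 9, 12]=(1 14 12 13 9 3 6 10)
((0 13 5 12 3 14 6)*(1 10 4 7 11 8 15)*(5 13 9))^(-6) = (0 9 5 12 3 14 6)(1 10 4 7 11 8 15)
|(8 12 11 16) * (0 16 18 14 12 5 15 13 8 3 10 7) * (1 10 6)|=|(0 16 3 6 1 10 7)(5 15 13 8)(11 18 14 12)|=28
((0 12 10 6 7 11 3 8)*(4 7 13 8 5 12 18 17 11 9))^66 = (18)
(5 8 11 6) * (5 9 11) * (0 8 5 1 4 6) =(0 8 1 4 6 9 11) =[8, 4, 2, 3, 6, 5, 9, 7, 1, 11, 10, 0]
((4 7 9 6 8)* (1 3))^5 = ((1 3)(4 7 9 6 8))^5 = (9)(1 3)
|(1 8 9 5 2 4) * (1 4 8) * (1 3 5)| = 6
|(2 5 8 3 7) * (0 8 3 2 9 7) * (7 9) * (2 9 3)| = 4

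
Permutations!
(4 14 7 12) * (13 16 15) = (4 14 7 12)(13 16 15) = [0, 1, 2, 3, 14, 5, 6, 12, 8, 9, 10, 11, 4, 16, 7, 13, 15]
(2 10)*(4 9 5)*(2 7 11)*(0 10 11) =[10, 1, 11, 3, 9, 4, 6, 0, 8, 5, 7, 2] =(0 10 7)(2 11)(4 9 5)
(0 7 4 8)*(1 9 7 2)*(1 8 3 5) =(0 2 8)(1 9 7 4 3 5) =[2, 9, 8, 5, 3, 1, 6, 4, 0, 7]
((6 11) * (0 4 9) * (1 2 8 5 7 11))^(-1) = ((0 4 9)(1 2 8 5 7 11 6))^(-1) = (0 9 4)(1 6 11 7 5 8 2)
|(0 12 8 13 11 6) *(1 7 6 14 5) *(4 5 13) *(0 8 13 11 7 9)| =10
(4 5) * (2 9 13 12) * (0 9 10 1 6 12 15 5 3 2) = (0 9 13 15 5 4 3 2 10 1 6 12) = [9, 6, 10, 2, 3, 4, 12, 7, 8, 13, 1, 11, 0, 15, 14, 5]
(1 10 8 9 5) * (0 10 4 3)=(0 10 8 9 5 1 4 3)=[10, 4, 2, 0, 3, 1, 6, 7, 9, 5, 8]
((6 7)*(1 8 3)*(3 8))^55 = (8)(1 3)(6 7)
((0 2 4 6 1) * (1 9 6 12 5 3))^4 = (0 5 2 3 4 1 12)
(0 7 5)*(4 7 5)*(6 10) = (0 5)(4 7)(6 10) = [5, 1, 2, 3, 7, 0, 10, 4, 8, 9, 6]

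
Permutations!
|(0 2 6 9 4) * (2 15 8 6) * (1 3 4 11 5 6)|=12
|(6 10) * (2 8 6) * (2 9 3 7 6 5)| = |(2 8 5)(3 7 6 10 9)| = 15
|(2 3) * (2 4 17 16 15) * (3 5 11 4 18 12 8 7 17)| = |(2 5 11 4 3 18 12 8 7 17 16 15)| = 12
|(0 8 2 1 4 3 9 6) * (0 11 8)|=8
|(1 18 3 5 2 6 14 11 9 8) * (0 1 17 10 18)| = |(0 1)(2 6 14 11 9 8 17 10 18 3 5)| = 22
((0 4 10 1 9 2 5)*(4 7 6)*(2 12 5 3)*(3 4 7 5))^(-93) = ((0 5)(1 9 12 3 2 4 10)(6 7))^(-93) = (0 5)(1 4 3 9 10 2 12)(6 7)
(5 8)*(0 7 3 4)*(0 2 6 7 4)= (0 4 2 6 7 3)(5 8)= [4, 1, 6, 0, 2, 8, 7, 3, 5]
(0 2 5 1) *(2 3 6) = (0 3 6 2 5 1) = [3, 0, 5, 6, 4, 1, 2]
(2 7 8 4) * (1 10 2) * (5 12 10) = [0, 5, 7, 3, 1, 12, 6, 8, 4, 9, 2, 11, 10] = (1 5 12 10 2 7 8 4)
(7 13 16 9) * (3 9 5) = (3 9 7 13 16 5) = [0, 1, 2, 9, 4, 3, 6, 13, 8, 7, 10, 11, 12, 16, 14, 15, 5]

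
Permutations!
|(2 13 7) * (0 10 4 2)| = |(0 10 4 2 13 7)| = 6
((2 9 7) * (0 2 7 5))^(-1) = ((0 2 9 5))^(-1) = (0 5 9 2)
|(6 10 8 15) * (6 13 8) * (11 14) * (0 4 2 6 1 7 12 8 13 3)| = 22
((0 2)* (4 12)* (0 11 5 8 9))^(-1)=((0 2 11 5 8 9)(4 12))^(-1)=(0 9 8 5 11 2)(4 12)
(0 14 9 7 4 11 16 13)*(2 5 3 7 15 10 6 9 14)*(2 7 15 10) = (0 7 4 11 16 13)(2 5 3 15)(6 9 10) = [7, 1, 5, 15, 11, 3, 9, 4, 8, 10, 6, 16, 12, 0, 14, 2, 13]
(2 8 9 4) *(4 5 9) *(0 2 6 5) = (0 2 8 4 6 5 9) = [2, 1, 8, 3, 6, 9, 5, 7, 4, 0]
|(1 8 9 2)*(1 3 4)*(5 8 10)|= 8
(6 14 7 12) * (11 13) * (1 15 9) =(1 15 9)(6 14 7 12)(11 13) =[0, 15, 2, 3, 4, 5, 14, 12, 8, 1, 10, 13, 6, 11, 7, 9]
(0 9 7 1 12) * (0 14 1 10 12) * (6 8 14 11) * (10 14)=(0 9 7 14 1)(6 8 10 12 11)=[9, 0, 2, 3, 4, 5, 8, 14, 10, 7, 12, 6, 11, 13, 1]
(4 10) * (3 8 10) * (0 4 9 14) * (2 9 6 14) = (0 4 3 8 10 6 14)(2 9) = [4, 1, 9, 8, 3, 5, 14, 7, 10, 2, 6, 11, 12, 13, 0]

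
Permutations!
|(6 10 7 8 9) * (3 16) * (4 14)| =|(3 16)(4 14)(6 10 7 8 9)| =10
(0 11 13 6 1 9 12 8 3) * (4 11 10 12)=(0 10 12 8 3)(1 9 4 11 13 6)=[10, 9, 2, 0, 11, 5, 1, 7, 3, 4, 12, 13, 8, 6]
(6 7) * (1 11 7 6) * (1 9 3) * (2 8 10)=[0, 11, 8, 1, 4, 5, 6, 9, 10, 3, 2, 7]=(1 11 7 9 3)(2 8 10)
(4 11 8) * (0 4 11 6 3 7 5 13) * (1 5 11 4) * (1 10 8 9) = (0 10 8 4 6 3 7 11 9 1 5 13) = [10, 5, 2, 7, 6, 13, 3, 11, 4, 1, 8, 9, 12, 0]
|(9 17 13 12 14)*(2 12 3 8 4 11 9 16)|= |(2 12 14 16)(3 8 4 11 9 17 13)|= 28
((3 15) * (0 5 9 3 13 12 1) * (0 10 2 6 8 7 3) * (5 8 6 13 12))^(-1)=((0 8 7 3 15 12 1 10 2 13 5 9))^(-1)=(0 9 5 13 2 10 1 12 15 3 7 8)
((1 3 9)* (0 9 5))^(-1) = (0 5 3 1 9)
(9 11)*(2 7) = (2 7)(9 11) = [0, 1, 7, 3, 4, 5, 6, 2, 8, 11, 10, 9]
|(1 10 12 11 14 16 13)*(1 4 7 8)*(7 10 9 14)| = |(1 9 14 16 13 4 10 12 11 7 8)| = 11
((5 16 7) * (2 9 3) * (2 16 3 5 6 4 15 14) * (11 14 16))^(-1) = ((2 9 5 3 11 14)(4 15 16 7 6))^(-1) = (2 14 11 3 5 9)(4 6 7 16 15)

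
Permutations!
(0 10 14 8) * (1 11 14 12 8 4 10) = (0 1 11 14 4 10 12 8) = [1, 11, 2, 3, 10, 5, 6, 7, 0, 9, 12, 14, 8, 13, 4]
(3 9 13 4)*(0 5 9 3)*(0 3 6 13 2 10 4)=[5, 1, 10, 6, 3, 9, 13, 7, 8, 2, 4, 11, 12, 0]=(0 5 9 2 10 4 3 6 13)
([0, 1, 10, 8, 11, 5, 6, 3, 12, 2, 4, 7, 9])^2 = (2 4 7 8 9 10 11 3 12)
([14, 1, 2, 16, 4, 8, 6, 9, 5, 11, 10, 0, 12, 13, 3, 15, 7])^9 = [3, 1, 2, 7, 4, 8, 6, 11, 5, 0, 10, 14, 12, 13, 16, 15, 9]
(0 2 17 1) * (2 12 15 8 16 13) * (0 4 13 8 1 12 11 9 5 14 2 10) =(0 11 9 5 14 2 17 12 15 1 4 13 10)(8 16) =[11, 4, 17, 3, 13, 14, 6, 7, 16, 5, 0, 9, 15, 10, 2, 1, 8, 12]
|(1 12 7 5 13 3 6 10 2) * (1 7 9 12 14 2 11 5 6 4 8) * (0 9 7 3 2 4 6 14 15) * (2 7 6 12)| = |(0 9 2 3 12 6 10 11 5 13 7 14 4 8 1 15)| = 16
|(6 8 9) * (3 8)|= 4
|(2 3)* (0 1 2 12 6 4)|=7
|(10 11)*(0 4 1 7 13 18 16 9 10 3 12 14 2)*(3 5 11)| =26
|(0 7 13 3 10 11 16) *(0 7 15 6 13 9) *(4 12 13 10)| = 8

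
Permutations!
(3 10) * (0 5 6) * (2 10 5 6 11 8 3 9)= (0 6)(2 10 9)(3 5 11 8)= [6, 1, 10, 5, 4, 11, 0, 7, 3, 2, 9, 8]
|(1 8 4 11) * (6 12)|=4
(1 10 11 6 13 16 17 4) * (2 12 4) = (1 10 11 6 13 16 17 2 12 4) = [0, 10, 12, 3, 1, 5, 13, 7, 8, 9, 11, 6, 4, 16, 14, 15, 17, 2]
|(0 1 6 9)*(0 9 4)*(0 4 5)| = |(9)(0 1 6 5)| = 4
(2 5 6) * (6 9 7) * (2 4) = (2 5 9 7 6 4) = [0, 1, 5, 3, 2, 9, 4, 6, 8, 7]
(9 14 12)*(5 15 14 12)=(5 15 14)(9 12)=[0, 1, 2, 3, 4, 15, 6, 7, 8, 12, 10, 11, 9, 13, 5, 14]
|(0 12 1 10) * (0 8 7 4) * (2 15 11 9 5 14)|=42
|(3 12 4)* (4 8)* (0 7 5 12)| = |(0 7 5 12 8 4 3)| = 7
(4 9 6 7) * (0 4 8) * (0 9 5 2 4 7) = (0 7 8 9 6)(2 4 5) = [7, 1, 4, 3, 5, 2, 0, 8, 9, 6]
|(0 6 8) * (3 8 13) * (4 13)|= 6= |(0 6 4 13 3 8)|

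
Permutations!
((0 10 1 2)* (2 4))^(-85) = (10)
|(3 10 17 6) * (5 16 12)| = |(3 10 17 6)(5 16 12)| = 12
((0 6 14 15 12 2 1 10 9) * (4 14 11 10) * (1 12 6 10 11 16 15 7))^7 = (0 10 9)(1 7 14 4)(2 12)(6 16 15)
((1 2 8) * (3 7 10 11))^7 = ((1 2 8)(3 7 10 11))^7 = (1 2 8)(3 11 10 7)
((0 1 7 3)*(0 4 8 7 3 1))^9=((1 3 4 8 7))^9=(1 7 8 4 3)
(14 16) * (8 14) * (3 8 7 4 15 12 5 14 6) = (3 8 6)(4 15 12 5 14 16 7) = [0, 1, 2, 8, 15, 14, 3, 4, 6, 9, 10, 11, 5, 13, 16, 12, 7]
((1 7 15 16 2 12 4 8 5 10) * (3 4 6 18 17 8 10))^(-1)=(1 10 4 3 5 8 17 18 6 12 2 16 15 7)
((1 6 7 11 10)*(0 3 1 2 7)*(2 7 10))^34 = (0 1)(2 7)(3 6)(10 11)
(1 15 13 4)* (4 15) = (1 4)(13 15) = [0, 4, 2, 3, 1, 5, 6, 7, 8, 9, 10, 11, 12, 15, 14, 13]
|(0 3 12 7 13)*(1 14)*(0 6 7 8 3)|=|(1 14)(3 12 8)(6 7 13)|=6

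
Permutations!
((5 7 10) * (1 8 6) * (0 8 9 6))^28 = (1 9 6)(5 7 10)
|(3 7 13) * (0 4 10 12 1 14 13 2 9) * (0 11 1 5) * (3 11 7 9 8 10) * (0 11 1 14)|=|(0 4 3 9 7 2 8 10 12 5 11 14 13 1)|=14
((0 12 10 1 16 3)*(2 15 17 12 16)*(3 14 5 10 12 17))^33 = ((17)(0 16 14 5 10 1 2 15 3))^33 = (17)(0 2 5)(1 14 3)(10 16 15)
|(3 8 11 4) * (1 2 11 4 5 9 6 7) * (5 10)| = |(1 2 11 10 5 9 6 7)(3 8 4)| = 24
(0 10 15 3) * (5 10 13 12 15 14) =[13, 1, 2, 0, 4, 10, 6, 7, 8, 9, 14, 11, 15, 12, 5, 3] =(0 13 12 15 3)(5 10 14)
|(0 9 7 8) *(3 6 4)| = 12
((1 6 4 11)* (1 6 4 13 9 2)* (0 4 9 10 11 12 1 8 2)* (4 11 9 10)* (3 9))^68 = ((0 11 6 13 4 12 1 10 3 9)(2 8))^68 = (0 3 1 4 6)(9 10 12 13 11)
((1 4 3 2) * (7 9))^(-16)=(9)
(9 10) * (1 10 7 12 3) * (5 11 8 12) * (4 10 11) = [0, 11, 2, 1, 10, 4, 6, 5, 12, 7, 9, 8, 3] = (1 11 8 12 3)(4 10 9 7 5)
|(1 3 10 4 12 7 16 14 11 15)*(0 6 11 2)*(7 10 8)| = |(0 6 11 15 1 3 8 7 16 14 2)(4 12 10)| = 33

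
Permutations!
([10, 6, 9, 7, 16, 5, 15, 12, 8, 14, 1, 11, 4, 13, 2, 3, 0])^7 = (0 12 15 10 4 3 1 16 7 6)(2 9 14)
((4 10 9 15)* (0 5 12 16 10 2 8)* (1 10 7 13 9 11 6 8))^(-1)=(0 8 6 11 10 1 2 4 15 9 13 7 16 12 5)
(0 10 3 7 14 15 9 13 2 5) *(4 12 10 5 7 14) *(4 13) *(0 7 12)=(0 5 7 13 2 12 10 3 14 15 9 4)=[5, 1, 12, 14, 0, 7, 6, 13, 8, 4, 3, 11, 10, 2, 15, 9]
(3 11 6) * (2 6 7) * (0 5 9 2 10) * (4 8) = [5, 1, 6, 11, 8, 9, 3, 10, 4, 2, 0, 7] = (0 5 9 2 6 3 11 7 10)(4 8)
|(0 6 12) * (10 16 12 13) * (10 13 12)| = 6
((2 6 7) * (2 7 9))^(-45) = ((2 6 9))^(-45) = (9)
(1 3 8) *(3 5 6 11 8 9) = (1 5 6 11 8)(3 9) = [0, 5, 2, 9, 4, 6, 11, 7, 1, 3, 10, 8]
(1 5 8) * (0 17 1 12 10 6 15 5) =[17, 0, 2, 3, 4, 8, 15, 7, 12, 9, 6, 11, 10, 13, 14, 5, 16, 1] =(0 17 1)(5 8 12 10 6 15)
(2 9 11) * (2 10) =(2 9 11 10) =[0, 1, 9, 3, 4, 5, 6, 7, 8, 11, 2, 10]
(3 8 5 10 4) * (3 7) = [0, 1, 2, 8, 7, 10, 6, 3, 5, 9, 4] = (3 8 5 10 4 7)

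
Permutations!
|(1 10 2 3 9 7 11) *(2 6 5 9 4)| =|(1 10 6 5 9 7 11)(2 3 4)| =21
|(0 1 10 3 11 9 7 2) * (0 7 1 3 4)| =14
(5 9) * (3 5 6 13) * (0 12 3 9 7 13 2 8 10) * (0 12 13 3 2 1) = (0 13 9 6 1)(2 8 10 12)(3 5 7) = [13, 0, 8, 5, 4, 7, 1, 3, 10, 6, 12, 11, 2, 9]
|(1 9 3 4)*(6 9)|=5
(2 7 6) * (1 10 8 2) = (1 10 8 2 7 6) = [0, 10, 7, 3, 4, 5, 1, 6, 2, 9, 8]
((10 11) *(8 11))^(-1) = (8 10 11)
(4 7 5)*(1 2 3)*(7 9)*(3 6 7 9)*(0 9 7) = (0 9 7 5 4 3 1 2 6) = [9, 2, 6, 1, 3, 4, 0, 5, 8, 7]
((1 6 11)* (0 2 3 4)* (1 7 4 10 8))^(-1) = (0 4 7 11 6 1 8 10 3 2)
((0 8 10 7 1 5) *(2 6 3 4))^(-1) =(0 5 1 7 10 8)(2 4 3 6)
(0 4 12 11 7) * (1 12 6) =(0 4 6 1 12 11 7) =[4, 12, 2, 3, 6, 5, 1, 0, 8, 9, 10, 7, 11]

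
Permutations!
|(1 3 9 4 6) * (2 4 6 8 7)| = |(1 3 9 6)(2 4 8 7)| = 4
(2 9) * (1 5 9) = (1 5 9 2) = [0, 5, 1, 3, 4, 9, 6, 7, 8, 2]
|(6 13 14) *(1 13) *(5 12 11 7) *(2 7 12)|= |(1 13 14 6)(2 7 5)(11 12)|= 12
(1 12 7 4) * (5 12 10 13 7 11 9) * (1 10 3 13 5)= (1 3 13 7 4 10 5 12 11 9)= [0, 3, 2, 13, 10, 12, 6, 4, 8, 1, 5, 9, 11, 7]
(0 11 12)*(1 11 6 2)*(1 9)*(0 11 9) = [6, 9, 0, 3, 4, 5, 2, 7, 8, 1, 10, 12, 11] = (0 6 2)(1 9)(11 12)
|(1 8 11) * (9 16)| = |(1 8 11)(9 16)| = 6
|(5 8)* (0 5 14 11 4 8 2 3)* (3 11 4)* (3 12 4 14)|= |(14)(0 5 2 11 12 4 8 3)|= 8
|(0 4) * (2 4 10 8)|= 5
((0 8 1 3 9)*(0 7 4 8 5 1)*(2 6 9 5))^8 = ((0 2 6 9 7 4 8)(1 3 5))^8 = (0 2 6 9 7 4 8)(1 5 3)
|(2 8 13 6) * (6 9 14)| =|(2 8 13 9 14 6)| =6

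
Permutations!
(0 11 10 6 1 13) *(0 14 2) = (0 11 10 6 1 13 14 2) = [11, 13, 0, 3, 4, 5, 1, 7, 8, 9, 6, 10, 12, 14, 2]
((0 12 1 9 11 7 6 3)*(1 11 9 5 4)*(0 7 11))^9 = (0 12) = ((0 12)(1 5 4)(3 7 6))^9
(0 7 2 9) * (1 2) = (0 7 1 2 9) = [7, 2, 9, 3, 4, 5, 6, 1, 8, 0]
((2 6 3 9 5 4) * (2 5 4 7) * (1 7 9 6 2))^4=(4 5 9)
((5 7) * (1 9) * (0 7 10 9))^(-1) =((0 7 5 10 9 1))^(-1) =(0 1 9 10 5 7)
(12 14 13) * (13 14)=(14)(12 13)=[0, 1, 2, 3, 4, 5, 6, 7, 8, 9, 10, 11, 13, 12, 14]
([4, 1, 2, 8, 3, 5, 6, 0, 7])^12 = [3, 1, 2, 7, 8, 5, 6, 4, 0]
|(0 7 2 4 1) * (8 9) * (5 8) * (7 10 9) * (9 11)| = 10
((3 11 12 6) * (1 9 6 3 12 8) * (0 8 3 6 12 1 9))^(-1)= (0 1 6 12 9 8)(3 11)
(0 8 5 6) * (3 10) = (0 8 5 6)(3 10) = [8, 1, 2, 10, 4, 6, 0, 7, 5, 9, 3]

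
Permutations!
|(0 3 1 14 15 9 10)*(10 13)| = |(0 3 1 14 15 9 13 10)| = 8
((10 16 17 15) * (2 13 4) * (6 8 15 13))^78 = (2 17 15)(4 16 8)(6 13 10)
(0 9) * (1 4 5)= (0 9)(1 4 5)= [9, 4, 2, 3, 5, 1, 6, 7, 8, 0]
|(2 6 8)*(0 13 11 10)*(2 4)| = |(0 13 11 10)(2 6 8 4)| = 4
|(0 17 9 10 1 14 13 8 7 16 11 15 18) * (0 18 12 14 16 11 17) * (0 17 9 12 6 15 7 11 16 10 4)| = 22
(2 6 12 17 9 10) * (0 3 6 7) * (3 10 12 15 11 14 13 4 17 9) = (0 10 2 7)(3 6 15 11 14 13 4 17)(9 12) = [10, 1, 7, 6, 17, 5, 15, 0, 8, 12, 2, 14, 9, 4, 13, 11, 16, 3]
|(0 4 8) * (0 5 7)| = |(0 4 8 5 7)| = 5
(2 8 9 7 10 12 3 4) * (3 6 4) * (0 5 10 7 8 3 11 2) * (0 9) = (0 5 10 12 6 4 9 8)(2 3 11) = [5, 1, 3, 11, 9, 10, 4, 7, 0, 8, 12, 2, 6]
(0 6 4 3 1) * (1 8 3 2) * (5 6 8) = (0 8 3 5 6 4 2 1) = [8, 0, 1, 5, 2, 6, 4, 7, 3]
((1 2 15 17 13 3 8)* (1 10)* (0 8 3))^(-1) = (0 13 17 15 2 1 10 8)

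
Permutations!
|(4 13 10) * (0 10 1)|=5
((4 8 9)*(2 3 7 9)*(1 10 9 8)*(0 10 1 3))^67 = (0 4 8 10 3 2 9 7)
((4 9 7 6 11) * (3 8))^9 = ((3 8)(4 9 7 6 11))^9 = (3 8)(4 11 6 7 9)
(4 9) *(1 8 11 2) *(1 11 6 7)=(1 8 6 7)(2 11)(4 9)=[0, 8, 11, 3, 9, 5, 7, 1, 6, 4, 10, 2]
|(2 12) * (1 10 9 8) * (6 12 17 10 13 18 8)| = 12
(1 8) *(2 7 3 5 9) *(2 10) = (1 8)(2 7 3 5 9 10) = [0, 8, 7, 5, 4, 9, 6, 3, 1, 10, 2]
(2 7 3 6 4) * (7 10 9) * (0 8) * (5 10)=(0 8)(2 5 10 9 7 3 6 4)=[8, 1, 5, 6, 2, 10, 4, 3, 0, 7, 9]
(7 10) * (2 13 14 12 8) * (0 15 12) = (0 15 12 8 2 13 14)(7 10) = [15, 1, 13, 3, 4, 5, 6, 10, 2, 9, 7, 11, 8, 14, 0, 12]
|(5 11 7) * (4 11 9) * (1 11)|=6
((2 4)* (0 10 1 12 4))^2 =(0 1 4)(2 10 12) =((0 10 1 12 4 2))^2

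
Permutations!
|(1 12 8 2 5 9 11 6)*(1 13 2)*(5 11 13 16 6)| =30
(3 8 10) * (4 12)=(3 8 10)(4 12)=[0, 1, 2, 8, 12, 5, 6, 7, 10, 9, 3, 11, 4]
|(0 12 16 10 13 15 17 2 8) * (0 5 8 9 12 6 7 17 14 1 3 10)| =|(0 6 7 17 2 9 12 16)(1 3 10 13 15 14)(5 8)| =24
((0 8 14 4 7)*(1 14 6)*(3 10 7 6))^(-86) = (0 7 10 3 8)(1 4)(6 14)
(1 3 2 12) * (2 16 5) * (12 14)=[0, 3, 14, 16, 4, 2, 6, 7, 8, 9, 10, 11, 1, 13, 12, 15, 5]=(1 3 16 5 2 14 12)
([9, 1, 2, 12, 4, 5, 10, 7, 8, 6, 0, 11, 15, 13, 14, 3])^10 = [6, 1, 2, 12, 4, 5, 0, 7, 8, 10, 9, 11, 15, 13, 14, 3]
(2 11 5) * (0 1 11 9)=[1, 11, 9, 3, 4, 2, 6, 7, 8, 0, 10, 5]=(0 1 11 5 2 9)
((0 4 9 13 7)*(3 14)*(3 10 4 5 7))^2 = (0 7 5)(3 10 9)(4 13 14) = ((0 5 7)(3 14 10 4 9 13))^2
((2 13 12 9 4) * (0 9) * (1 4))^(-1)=((0 9 1 4 2 13 12))^(-1)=(0 12 13 2 4 1 9)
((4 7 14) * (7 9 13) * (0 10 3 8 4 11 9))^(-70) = ((0 10 3 8 4)(7 14 11 9 13))^(-70) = (14)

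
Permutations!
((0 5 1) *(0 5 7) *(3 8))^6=((0 7)(1 5)(3 8))^6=(8)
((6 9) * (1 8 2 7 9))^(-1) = ((1 8 2 7 9 6))^(-1) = (1 6 9 7 2 8)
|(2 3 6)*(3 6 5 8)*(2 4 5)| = |(2 6 4 5 8 3)| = 6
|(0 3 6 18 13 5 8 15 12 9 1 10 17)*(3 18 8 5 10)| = |(0 18 13 10 17)(1 3 6 8 15 12 9)| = 35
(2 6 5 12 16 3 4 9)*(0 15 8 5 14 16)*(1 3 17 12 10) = (0 15 8 5 10 1 3 4 9 2 6 14 16 17 12) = [15, 3, 6, 4, 9, 10, 14, 7, 5, 2, 1, 11, 0, 13, 16, 8, 17, 12]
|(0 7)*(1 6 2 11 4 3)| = 6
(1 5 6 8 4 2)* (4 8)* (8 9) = [0, 5, 1, 3, 2, 6, 4, 7, 9, 8] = (1 5 6 4 2)(8 9)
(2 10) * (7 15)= [0, 1, 10, 3, 4, 5, 6, 15, 8, 9, 2, 11, 12, 13, 14, 7]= (2 10)(7 15)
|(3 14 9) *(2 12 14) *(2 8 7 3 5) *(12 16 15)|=|(2 16 15 12 14 9 5)(3 8 7)|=21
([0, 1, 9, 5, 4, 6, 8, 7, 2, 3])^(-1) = [0, 1, 8, 9, 4, 3, 5, 7, 6, 2]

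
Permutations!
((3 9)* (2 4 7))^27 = ((2 4 7)(3 9))^27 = (3 9)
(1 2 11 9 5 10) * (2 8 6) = (1 8 6 2 11 9 5 10) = [0, 8, 11, 3, 4, 10, 2, 7, 6, 5, 1, 9]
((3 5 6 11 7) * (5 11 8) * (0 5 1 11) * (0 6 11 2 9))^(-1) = ((0 5 11 7 3 6 8 1 2 9))^(-1) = (0 9 2 1 8 6 3 7 11 5)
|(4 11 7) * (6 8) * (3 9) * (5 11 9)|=|(3 5 11 7 4 9)(6 8)|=6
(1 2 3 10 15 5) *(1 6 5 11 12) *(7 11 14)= [0, 2, 3, 10, 4, 6, 5, 11, 8, 9, 15, 12, 1, 13, 7, 14]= (1 2 3 10 15 14 7 11 12)(5 6)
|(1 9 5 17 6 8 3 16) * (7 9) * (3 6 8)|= 9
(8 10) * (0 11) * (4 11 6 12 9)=(0 6 12 9 4 11)(8 10)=[6, 1, 2, 3, 11, 5, 12, 7, 10, 4, 8, 0, 9]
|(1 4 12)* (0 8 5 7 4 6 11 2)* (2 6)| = |(0 8 5 7 4 12 1 2)(6 11)| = 8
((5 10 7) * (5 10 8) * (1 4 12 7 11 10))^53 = (1 4 12 7)(5 8)(10 11) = ((1 4 12 7)(5 8)(10 11))^53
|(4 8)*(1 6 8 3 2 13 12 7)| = 9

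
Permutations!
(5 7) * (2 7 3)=(2 7 5 3)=[0, 1, 7, 2, 4, 3, 6, 5]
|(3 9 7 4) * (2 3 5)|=|(2 3 9 7 4 5)|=6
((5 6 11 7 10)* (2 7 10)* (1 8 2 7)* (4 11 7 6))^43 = ((1 8 2)(4 11 10 5)(6 7))^43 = (1 8 2)(4 5 10 11)(6 7)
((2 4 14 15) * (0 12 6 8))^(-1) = ((0 12 6 8)(2 4 14 15))^(-1) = (0 8 6 12)(2 15 14 4)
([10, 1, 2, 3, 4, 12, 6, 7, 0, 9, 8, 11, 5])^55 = [10, 1, 2, 3, 4, 12, 6, 7, 0, 9, 8, 11, 5]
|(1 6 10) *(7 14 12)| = 3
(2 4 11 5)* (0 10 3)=[10, 1, 4, 0, 11, 2, 6, 7, 8, 9, 3, 5]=(0 10 3)(2 4 11 5)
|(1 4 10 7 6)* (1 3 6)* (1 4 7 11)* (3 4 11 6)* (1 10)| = 6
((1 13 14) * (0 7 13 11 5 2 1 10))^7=((0 7 13 14 10)(1 11 5 2))^7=(0 13 10 7 14)(1 2 5 11)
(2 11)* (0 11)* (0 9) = (0 11 2 9) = [11, 1, 9, 3, 4, 5, 6, 7, 8, 0, 10, 2]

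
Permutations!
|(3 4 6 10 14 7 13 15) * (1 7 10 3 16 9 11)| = |(1 7 13 15 16 9 11)(3 4 6)(10 14)| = 42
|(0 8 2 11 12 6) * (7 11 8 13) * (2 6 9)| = 9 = |(0 13 7 11 12 9 2 8 6)|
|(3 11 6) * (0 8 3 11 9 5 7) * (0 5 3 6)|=4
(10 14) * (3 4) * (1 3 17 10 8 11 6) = (1 3 4 17 10 14 8 11 6) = [0, 3, 2, 4, 17, 5, 1, 7, 11, 9, 14, 6, 12, 13, 8, 15, 16, 10]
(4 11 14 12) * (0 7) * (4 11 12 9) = (0 7)(4 12 11 14 9) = [7, 1, 2, 3, 12, 5, 6, 0, 8, 4, 10, 14, 11, 13, 9]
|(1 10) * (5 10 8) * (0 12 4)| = |(0 12 4)(1 8 5 10)| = 12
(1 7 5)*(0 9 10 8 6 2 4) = [9, 7, 4, 3, 0, 1, 2, 5, 6, 10, 8] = (0 9 10 8 6 2 4)(1 7 5)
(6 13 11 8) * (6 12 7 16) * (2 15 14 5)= (2 15 14 5)(6 13 11 8 12 7 16)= [0, 1, 15, 3, 4, 2, 13, 16, 12, 9, 10, 8, 7, 11, 5, 14, 6]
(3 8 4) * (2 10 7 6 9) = (2 10 7 6 9)(3 8 4) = [0, 1, 10, 8, 3, 5, 9, 6, 4, 2, 7]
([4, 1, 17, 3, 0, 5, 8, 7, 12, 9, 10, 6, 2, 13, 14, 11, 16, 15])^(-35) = [4, 1, 2, 3, 0, 5, 6, 7, 8, 9, 10, 11, 12, 13, 14, 15, 16, 17]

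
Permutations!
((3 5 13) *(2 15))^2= (15)(3 13 5)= ((2 15)(3 5 13))^2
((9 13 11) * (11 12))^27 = ((9 13 12 11))^27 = (9 11 12 13)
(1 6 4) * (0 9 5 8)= [9, 6, 2, 3, 1, 8, 4, 7, 0, 5]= (0 9 5 8)(1 6 4)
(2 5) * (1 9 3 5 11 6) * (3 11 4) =(1 9 11 6)(2 4 3 5) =[0, 9, 4, 5, 3, 2, 1, 7, 8, 11, 10, 6]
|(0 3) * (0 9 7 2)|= 5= |(0 3 9 7 2)|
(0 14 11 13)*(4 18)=[14, 1, 2, 3, 18, 5, 6, 7, 8, 9, 10, 13, 12, 0, 11, 15, 16, 17, 4]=(0 14 11 13)(4 18)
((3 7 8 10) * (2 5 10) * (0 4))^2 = ((0 4)(2 5 10 3 7 8))^2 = (2 10 7)(3 8 5)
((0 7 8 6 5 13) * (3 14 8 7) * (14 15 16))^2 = ((0 3 15 16 14 8 6 5 13))^2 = (0 15 14 6 13 3 16 8 5)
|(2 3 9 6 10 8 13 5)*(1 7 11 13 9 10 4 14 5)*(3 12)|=|(1 7 11 13)(2 12 3 10 8 9 6 4 14 5)|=20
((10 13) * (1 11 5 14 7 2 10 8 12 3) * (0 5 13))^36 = (14) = ((0 5 14 7 2 10)(1 11 13 8 12 3))^36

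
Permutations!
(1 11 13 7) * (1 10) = [0, 11, 2, 3, 4, 5, 6, 10, 8, 9, 1, 13, 12, 7] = (1 11 13 7 10)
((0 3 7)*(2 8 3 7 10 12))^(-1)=((0 7)(2 8 3 10 12))^(-1)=(0 7)(2 12 10 3 8)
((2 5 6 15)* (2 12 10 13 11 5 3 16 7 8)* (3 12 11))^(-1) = ((2 12 10 13 3 16 7 8)(5 6 15 11))^(-1) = (2 8 7 16 3 13 10 12)(5 11 15 6)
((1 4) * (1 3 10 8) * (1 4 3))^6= (1 3 10 8 4)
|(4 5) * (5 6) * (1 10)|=6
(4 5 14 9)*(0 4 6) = (0 4 5 14 9 6) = [4, 1, 2, 3, 5, 14, 0, 7, 8, 6, 10, 11, 12, 13, 9]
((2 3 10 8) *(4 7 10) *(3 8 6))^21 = (2 8)(3 4 7 10 6)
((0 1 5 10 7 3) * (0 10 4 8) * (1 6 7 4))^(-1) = (0 8 4 10 3 7 6)(1 5)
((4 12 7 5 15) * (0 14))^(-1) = (0 14)(4 15 5 7 12)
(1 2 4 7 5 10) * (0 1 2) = (0 1)(2 4 7 5 10) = [1, 0, 4, 3, 7, 10, 6, 5, 8, 9, 2]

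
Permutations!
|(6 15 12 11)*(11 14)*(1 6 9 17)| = 8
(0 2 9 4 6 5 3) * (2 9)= [9, 1, 2, 0, 6, 3, 5, 7, 8, 4]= (0 9 4 6 5 3)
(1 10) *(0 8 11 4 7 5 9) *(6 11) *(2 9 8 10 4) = (0 10 1 4 7 5 8 6 11 2 9) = [10, 4, 9, 3, 7, 8, 11, 5, 6, 0, 1, 2]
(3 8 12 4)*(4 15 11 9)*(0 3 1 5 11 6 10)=(0 3 8 12 15 6 10)(1 5 11 9 4)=[3, 5, 2, 8, 1, 11, 10, 7, 12, 4, 0, 9, 15, 13, 14, 6]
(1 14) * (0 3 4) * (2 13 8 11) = (0 3 4)(1 14)(2 13 8 11) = [3, 14, 13, 4, 0, 5, 6, 7, 11, 9, 10, 2, 12, 8, 1]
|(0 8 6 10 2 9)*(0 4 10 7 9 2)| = 7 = |(0 8 6 7 9 4 10)|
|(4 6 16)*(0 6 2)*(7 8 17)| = 15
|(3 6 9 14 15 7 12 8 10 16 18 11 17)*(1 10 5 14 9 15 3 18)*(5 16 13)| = 12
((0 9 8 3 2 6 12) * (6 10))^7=((0 9 8 3 2 10 6 12))^7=(0 12 6 10 2 3 8 9)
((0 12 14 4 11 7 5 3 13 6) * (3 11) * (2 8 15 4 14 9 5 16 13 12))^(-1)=((0 2 8 15 4 3 12 9 5 11 7 16 13 6))^(-1)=(0 6 13 16 7 11 5 9 12 3 4 15 8 2)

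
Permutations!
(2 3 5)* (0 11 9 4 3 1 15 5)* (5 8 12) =(0 11 9 4 3)(1 15 8 12 5 2) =[11, 15, 1, 0, 3, 2, 6, 7, 12, 4, 10, 9, 5, 13, 14, 8]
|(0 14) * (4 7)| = |(0 14)(4 7)| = 2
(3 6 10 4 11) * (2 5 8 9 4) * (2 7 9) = (2 5 8)(3 6 10 7 9 4 11) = [0, 1, 5, 6, 11, 8, 10, 9, 2, 4, 7, 3]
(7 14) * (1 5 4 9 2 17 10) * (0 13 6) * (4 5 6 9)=(0 13 9 2 17 10 1 6)(7 14)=[13, 6, 17, 3, 4, 5, 0, 14, 8, 2, 1, 11, 12, 9, 7, 15, 16, 10]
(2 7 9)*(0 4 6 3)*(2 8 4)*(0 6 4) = [2, 1, 7, 6, 4, 5, 3, 9, 0, 8] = (0 2 7 9 8)(3 6)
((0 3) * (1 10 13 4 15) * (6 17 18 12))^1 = ((0 3)(1 10 13 4 15)(6 17 18 12))^1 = (0 3)(1 10 13 4 15)(6 17 18 12)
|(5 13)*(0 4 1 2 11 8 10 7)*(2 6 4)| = 6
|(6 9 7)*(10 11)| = |(6 9 7)(10 11)| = 6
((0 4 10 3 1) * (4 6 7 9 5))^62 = ((0 6 7 9 5 4 10 3 1))^62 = (0 1 3 10 4 5 9 7 6)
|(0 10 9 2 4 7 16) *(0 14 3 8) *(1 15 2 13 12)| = |(0 10 9 13 12 1 15 2 4 7 16 14 3 8)| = 14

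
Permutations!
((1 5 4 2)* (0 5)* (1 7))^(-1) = ((0 5 4 2 7 1))^(-1) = (0 1 7 2 4 5)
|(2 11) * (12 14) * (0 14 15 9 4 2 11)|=|(0 14 12 15 9 4 2)|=7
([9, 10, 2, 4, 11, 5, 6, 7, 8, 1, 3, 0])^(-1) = [11, 9, 2, 10, 3, 5, 6, 7, 8, 0, 1, 4]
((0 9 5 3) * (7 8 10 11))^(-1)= (0 3 5 9)(7 11 10 8)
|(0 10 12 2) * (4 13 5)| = |(0 10 12 2)(4 13 5)| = 12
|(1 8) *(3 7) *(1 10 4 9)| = |(1 8 10 4 9)(3 7)| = 10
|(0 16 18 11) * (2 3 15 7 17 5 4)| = 28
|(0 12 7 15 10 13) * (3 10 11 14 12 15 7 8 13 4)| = 21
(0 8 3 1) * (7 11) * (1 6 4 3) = (0 8 1)(3 6 4)(7 11) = [8, 0, 2, 6, 3, 5, 4, 11, 1, 9, 10, 7]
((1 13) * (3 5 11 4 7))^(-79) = ((1 13)(3 5 11 4 7))^(-79) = (1 13)(3 5 11 4 7)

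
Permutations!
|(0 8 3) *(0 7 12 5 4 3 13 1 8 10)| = 30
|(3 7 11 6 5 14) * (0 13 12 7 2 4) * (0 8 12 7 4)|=|(0 13 7 11 6 5 14 3 2)(4 8 12)|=9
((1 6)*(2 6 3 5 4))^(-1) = (1 6 2 4 5 3)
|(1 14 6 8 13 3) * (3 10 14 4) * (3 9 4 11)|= |(1 11 3)(4 9)(6 8 13 10 14)|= 30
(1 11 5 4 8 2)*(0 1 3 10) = (0 1 11 5 4 8 2 3 10) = [1, 11, 3, 10, 8, 4, 6, 7, 2, 9, 0, 5]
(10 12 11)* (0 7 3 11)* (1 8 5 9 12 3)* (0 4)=[7, 8, 2, 11, 0, 9, 6, 1, 5, 12, 3, 10, 4]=(0 7 1 8 5 9 12 4)(3 11 10)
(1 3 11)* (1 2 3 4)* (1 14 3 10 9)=(1 4 14 3 11 2 10 9)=[0, 4, 10, 11, 14, 5, 6, 7, 8, 1, 9, 2, 12, 13, 3]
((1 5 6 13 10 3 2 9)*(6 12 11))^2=((1 5 12 11 6 13 10 3 2 9))^2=(1 12 6 10 2)(3 9 5 11 13)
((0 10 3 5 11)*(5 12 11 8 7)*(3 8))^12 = (0 5)(3 10)(7 11)(8 12)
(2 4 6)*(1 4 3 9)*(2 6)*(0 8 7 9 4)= (0 8 7 9 1)(2 3 4)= [8, 0, 3, 4, 2, 5, 6, 9, 7, 1]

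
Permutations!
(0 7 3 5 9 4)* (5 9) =(0 7 3 9 4) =[7, 1, 2, 9, 0, 5, 6, 3, 8, 4]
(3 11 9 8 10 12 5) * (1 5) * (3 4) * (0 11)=[11, 5, 2, 0, 3, 4, 6, 7, 10, 8, 12, 9, 1]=(0 11 9 8 10 12 1 5 4 3)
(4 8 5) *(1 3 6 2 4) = [0, 3, 4, 6, 8, 1, 2, 7, 5] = (1 3 6 2 4 8 5)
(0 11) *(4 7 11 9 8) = (0 9 8 4 7 11) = [9, 1, 2, 3, 7, 5, 6, 11, 4, 8, 10, 0]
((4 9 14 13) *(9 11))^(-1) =((4 11 9 14 13))^(-1) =(4 13 14 9 11)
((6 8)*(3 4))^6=(8)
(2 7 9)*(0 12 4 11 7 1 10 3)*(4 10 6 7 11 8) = (0 12 10 3)(1 6 7 9 2)(4 8) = [12, 6, 1, 0, 8, 5, 7, 9, 4, 2, 3, 11, 10]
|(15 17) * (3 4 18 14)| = |(3 4 18 14)(15 17)| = 4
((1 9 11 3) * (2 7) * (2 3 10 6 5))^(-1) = (1 3 7 2 5 6 10 11 9)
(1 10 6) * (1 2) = (1 10 6 2) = [0, 10, 1, 3, 4, 5, 2, 7, 8, 9, 6]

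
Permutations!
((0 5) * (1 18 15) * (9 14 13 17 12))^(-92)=(1 18 15)(9 17 14 12 13)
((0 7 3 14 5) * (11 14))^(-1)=((0 7 3 11 14 5))^(-1)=(0 5 14 11 3 7)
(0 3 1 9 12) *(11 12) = (0 3 1 9 11 12) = [3, 9, 2, 1, 4, 5, 6, 7, 8, 11, 10, 12, 0]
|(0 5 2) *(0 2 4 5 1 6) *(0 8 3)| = |(0 1 6 8 3)(4 5)| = 10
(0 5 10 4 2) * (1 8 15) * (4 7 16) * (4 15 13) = (0 5 10 7 16 15 1 8 13 4 2) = [5, 8, 0, 3, 2, 10, 6, 16, 13, 9, 7, 11, 12, 4, 14, 1, 15]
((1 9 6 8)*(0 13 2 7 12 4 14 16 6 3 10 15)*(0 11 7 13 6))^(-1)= (0 16 14 4 12 7 11 15 10 3 9 1 8 6)(2 13)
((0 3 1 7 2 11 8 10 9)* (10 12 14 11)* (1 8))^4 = (0 14 2 3 11 10 8 1 9 12 7)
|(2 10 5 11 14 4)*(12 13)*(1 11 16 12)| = |(1 11 14 4 2 10 5 16 12 13)| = 10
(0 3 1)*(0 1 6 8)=[3, 1, 2, 6, 4, 5, 8, 7, 0]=(0 3 6 8)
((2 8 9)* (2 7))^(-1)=(2 7 9 8)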